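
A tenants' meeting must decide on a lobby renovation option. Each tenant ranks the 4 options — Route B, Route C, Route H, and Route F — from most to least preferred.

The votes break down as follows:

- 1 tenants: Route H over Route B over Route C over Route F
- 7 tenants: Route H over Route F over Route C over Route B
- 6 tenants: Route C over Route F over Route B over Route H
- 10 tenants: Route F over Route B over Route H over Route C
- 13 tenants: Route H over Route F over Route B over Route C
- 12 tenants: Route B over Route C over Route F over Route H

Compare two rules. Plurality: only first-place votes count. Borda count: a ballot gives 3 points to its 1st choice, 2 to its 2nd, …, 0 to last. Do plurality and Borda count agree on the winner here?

No

Plurality first-place counts: Route B 12, Route C 6, Route H 21, Route F 10 → Route H.
Borda totals: Route B 77, Route C 50, Route H 73, Route F 94 → Route F.
The two rules disagree: plurality picks Route H, Borda picks Route F.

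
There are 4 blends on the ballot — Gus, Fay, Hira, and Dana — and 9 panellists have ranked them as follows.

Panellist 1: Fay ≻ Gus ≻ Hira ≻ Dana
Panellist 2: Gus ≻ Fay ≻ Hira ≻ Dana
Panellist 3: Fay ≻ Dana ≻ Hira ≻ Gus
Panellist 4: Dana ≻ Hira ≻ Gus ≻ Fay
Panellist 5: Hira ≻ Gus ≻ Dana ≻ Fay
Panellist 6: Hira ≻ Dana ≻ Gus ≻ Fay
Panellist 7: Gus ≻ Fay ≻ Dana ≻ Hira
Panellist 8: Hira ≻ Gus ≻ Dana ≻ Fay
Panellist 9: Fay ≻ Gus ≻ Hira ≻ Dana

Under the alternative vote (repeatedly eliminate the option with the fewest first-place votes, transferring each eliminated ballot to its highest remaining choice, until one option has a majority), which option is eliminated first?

Dana

Round 1: Fay 3, Hira 3, Gus 2, Dana 1. Dana has the fewest and is eliminated.
Round 2: Hira 4, Fay 3, Gus 2. Gus has the fewest and is eliminated.
Round 3: Fay 5, Hira 4. Fay has a majority.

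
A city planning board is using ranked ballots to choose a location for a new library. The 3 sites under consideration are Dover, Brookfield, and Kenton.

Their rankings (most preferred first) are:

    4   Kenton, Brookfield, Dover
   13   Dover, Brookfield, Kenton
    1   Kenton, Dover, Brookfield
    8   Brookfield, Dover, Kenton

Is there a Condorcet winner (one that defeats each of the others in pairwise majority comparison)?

Yes

Head-to-head results (26 voters total):
Dover vs Brookfield: Dover wins 14–12.
Dover vs Kenton: Dover wins 21–5.
Brookfield vs Kenton: Brookfield wins 21–5.
Dover beats each rival — Brookfield (14–12), Kenton (21–5) — so Dover is the Condorcet winner.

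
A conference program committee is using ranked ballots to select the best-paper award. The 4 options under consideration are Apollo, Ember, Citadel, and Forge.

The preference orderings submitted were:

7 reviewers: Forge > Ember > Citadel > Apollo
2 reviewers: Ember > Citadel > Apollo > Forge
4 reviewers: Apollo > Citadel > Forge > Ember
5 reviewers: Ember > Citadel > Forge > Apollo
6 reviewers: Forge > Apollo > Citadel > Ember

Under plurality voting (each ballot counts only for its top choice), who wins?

Forge

First-place vote totals:
  Apollo: 4
  Ember: 7
  Citadel: 0
  Forge: 13
Forge has the most first-place votes.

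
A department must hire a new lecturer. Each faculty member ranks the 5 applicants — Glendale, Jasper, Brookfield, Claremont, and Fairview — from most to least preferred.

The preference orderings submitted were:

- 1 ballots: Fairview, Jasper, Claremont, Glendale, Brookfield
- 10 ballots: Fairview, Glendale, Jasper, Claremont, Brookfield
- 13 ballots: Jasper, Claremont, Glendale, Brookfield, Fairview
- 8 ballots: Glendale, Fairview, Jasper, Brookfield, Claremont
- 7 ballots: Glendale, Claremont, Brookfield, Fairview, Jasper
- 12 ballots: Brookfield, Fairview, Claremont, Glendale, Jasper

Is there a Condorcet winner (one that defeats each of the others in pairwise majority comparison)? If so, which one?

Head-to-head results (51 voters total):
Glendale vs Jasper: Glendale wins 37–14.
Glendale vs Brookfield: Glendale wins 39–12.
Glendale vs Claremont: Claremont wins 26–25.
Glendale vs Fairview: Glendale wins 28–23.
Jasper vs Brookfield: Jasper wins 32–19.
Jasper vs Claremont: Jasper wins 32–19.
Jasper vs Fairview: Fairview wins 38–13.
Brookfield vs Claremont: Claremont wins 31–20.
Brookfield vs Fairview: Brookfield wins 32–19.
Claremont vs Fairview: Fairview wins 31–20.
No candidate beats all others: Glendale beats Jasper beats Claremont beats Glendale, a majority cycle.

There is no Condorcet winner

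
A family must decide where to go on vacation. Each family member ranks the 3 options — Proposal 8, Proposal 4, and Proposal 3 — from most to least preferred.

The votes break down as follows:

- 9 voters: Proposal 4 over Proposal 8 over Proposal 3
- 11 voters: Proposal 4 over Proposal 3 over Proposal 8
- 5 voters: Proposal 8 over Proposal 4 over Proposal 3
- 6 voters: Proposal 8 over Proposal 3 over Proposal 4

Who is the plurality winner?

Proposal 4

First-place vote totals:
  Proposal 8: 11
  Proposal 4: 20
  Proposal 3: 0
Proposal 4 has the most first-place votes.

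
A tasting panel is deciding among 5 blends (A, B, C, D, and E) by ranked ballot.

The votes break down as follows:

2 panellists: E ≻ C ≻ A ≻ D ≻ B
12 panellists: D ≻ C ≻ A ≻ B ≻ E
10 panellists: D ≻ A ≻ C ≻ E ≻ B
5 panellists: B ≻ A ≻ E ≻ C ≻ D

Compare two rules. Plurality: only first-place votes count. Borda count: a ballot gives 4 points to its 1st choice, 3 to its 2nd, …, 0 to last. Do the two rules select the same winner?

Plurality first-place counts: A 0, B 5, C 0, D 22, E 2 → D.
Borda totals: A 73, B 32, C 67, D 90, E 28 → D.
The two rules agree on D.

Yes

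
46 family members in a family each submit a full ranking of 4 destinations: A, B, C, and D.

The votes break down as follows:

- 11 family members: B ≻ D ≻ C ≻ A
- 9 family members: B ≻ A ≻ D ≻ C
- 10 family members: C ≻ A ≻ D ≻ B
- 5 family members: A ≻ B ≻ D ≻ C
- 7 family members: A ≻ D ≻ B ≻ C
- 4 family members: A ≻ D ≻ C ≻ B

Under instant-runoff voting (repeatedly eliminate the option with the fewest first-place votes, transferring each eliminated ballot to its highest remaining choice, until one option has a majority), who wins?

Round 1: B 20, A 16, C 10, D 0. D has the fewest and is eliminated.
Round 2: B 20, A 16, C 10. C has the fewest and is eliminated.
Round 3: A 26, B 20. A has a majority.

A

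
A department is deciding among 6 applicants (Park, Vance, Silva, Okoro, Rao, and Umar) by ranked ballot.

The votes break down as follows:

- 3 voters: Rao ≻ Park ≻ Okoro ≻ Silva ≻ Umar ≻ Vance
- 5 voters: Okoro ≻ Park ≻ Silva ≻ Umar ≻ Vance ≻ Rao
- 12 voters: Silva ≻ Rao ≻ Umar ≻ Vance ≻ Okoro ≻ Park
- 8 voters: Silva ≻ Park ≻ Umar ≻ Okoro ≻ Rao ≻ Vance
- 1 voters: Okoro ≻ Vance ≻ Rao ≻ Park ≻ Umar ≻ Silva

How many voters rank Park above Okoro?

Ballots ranking Park above Okoro: 3+8 = 11.
Ballots ranking Okoro above Park: 5+12+1 = 18.
So 11 of 29 voters prefer Park to Okoro.

11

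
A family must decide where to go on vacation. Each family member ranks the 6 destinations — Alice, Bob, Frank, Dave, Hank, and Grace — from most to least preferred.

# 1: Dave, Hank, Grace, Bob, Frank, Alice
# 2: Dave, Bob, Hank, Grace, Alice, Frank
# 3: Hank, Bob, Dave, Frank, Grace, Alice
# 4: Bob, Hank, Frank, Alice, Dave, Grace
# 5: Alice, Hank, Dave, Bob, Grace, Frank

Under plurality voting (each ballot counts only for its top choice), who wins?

Dave

First-place vote totals:
  Alice: 1
  Bob: 1
  Frank: 0
  Dave: 2
  Hank: 1
  Grace: 0
Dave has the most first-place votes.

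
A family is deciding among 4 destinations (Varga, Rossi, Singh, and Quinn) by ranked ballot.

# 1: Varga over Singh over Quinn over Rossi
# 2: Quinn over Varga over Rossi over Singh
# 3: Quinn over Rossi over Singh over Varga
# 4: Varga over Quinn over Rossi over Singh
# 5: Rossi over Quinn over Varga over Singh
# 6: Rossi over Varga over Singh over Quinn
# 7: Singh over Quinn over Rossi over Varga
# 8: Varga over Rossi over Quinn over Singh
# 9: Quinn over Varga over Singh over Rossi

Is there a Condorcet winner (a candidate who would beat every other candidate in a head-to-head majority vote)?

Yes

Head-to-head results (9 voters total):
Varga vs Rossi: Varga wins 5–4.
Varga vs Singh: Varga wins 7–2.
Varga vs Quinn: Quinn wins 5–4.
Rossi vs Singh: Rossi wins 6–3.
Rossi vs Quinn: Quinn wins 6–3.
Singh vs Quinn: Quinn wins 6–3.
Quinn beats each rival — Varga (5–4), Rossi (6–3), Singh (6–3) — so Quinn is the Condorcet winner.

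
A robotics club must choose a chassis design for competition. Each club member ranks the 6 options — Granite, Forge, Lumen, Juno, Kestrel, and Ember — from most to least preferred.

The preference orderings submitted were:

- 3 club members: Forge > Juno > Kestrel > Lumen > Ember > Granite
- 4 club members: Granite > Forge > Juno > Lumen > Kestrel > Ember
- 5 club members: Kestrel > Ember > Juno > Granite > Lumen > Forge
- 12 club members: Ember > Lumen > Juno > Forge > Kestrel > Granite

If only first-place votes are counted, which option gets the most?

Ember

First-place vote totals:
  Granite: 4
  Forge: 3
  Lumen: 0
  Juno: 0
  Kestrel: 5
  Ember: 12
Ember has the most first-place votes.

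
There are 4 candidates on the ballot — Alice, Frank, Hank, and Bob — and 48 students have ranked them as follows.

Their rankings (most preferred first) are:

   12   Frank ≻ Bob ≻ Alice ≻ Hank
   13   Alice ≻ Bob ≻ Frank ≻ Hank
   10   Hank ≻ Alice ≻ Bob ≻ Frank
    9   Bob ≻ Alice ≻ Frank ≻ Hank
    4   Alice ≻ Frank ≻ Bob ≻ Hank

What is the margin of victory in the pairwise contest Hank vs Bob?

28

Ballots ranking Hank above Bob: 10.
Ballots ranking Bob above Hank: 12+13+9+4 = 38.
Bob wins 38–10, a margin of 28.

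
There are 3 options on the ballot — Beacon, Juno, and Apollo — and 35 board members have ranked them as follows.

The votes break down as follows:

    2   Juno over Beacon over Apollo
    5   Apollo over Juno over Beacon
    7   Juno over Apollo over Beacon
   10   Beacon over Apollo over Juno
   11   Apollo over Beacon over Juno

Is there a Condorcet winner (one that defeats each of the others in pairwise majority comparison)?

Head-to-head results (35 voters total):
Beacon vs Juno: Beacon wins 21–14.
Beacon vs Apollo: Apollo wins 23–12.
Juno vs Apollo: Apollo wins 26–9.
Apollo beats each rival — Beacon (23–12), Juno (26–9) — so Apollo is the Condorcet winner.

Yes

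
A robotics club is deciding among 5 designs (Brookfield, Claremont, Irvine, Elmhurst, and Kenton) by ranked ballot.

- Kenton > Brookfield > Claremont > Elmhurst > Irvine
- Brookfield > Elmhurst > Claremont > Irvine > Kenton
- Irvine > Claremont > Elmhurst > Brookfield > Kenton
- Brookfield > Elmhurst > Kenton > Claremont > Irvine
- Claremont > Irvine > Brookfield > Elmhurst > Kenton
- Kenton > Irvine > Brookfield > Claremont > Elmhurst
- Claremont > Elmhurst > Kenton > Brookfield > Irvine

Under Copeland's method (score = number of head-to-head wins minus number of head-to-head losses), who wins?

Pairwise results:
  Brookfield vs Claremont: Brookfield wins 4–3.
  Brookfield vs Irvine: Brookfield wins 4–3.
  Brookfield vs Elmhurst: Brookfield wins 5–2.
  Brookfield vs Kenton: Brookfield wins 4–3.
  Claremont vs Irvine: Claremont wins 5–2.
  Claremont vs Elmhurst: Claremont wins 5–2.
  Claremont vs Kenton: Claremont wins 4–3.
  Irvine vs Elmhurst: Elmhurst wins 4–3.
  Irvine vs Kenton: Kenton wins 4–3.
  Elmhurst vs Kenton: Elmhurst wins 5–2.
Copeland scores (wins − losses):
  Brookfield: 4 − 0 = 4
  Claremont: 3 − 1 = 2
  Irvine: 0 − 4 = -4
  Elmhurst: 2 − 2 = 0
  Kenton: 1 − 3 = -2
Brookfield has the best Copeland score.

Brookfield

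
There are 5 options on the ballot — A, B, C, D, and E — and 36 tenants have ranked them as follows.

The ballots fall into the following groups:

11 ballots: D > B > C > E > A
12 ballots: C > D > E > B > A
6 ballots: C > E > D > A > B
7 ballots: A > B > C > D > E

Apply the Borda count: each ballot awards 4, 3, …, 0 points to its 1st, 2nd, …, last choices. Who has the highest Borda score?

C

Borda scores:
  A: 11·0 + 12·0 + 6·1 + 7·4 = 34
  B: 11·3 + 12·1 + 6·0 + 7·3 = 66
  C: 11·2 + 12·4 + 6·4 + 7·2 = 108
  D: 11·4 + 12·3 + 6·2 + 7·1 = 99
  E: 11·1 + 12·2 + 6·3 + 7·0 = 53
C has the highest total.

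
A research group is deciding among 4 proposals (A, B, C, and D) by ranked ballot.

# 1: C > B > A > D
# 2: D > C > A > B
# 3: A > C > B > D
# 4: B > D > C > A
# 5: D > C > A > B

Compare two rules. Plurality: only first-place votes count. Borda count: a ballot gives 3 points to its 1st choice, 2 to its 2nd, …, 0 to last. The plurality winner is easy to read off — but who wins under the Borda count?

Plurality first-place counts: A 1, B 1, C 1, D 2 → D.
Borda totals: A 6, B 6, C 10, D 8 → C.

C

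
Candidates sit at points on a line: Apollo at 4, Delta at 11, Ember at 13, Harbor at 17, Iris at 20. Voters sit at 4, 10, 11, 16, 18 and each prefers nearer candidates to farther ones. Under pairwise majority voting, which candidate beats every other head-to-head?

With single-peaked preferences on a line, the Condorcet winner is the candidate closest to the median voter.
The median voter (position 11) is closest to Delta at 11.
Check: Delta vs Harbor — voters closer to Delta: 3 of 5.

Delta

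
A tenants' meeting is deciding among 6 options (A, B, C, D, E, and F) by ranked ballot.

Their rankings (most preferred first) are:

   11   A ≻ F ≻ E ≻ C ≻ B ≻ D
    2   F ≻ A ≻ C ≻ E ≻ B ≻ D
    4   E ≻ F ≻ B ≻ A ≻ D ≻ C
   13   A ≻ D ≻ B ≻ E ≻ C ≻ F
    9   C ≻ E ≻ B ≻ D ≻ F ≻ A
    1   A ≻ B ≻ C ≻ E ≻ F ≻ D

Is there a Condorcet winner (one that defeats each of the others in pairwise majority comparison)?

Yes

Head-to-head results (40 voters total):
A vs B: A wins 27–13.
A vs C: A wins 31–9.
A vs D: A wins 31–9.
A vs E: A wins 27–13.
A vs F: A wins 25–15.
B vs C: C wins 22–18.
B vs D: B wins 27–13.
B vs E: E wins 26–14.
B vs F: B wins 23–17.
C vs D: C wins 23–17.
C vs E: E wins 28–12.
C vs F: C wins 23–17.
D vs E: E wins 27–13.
D vs F: D wins 22–18.
E vs F: E wins 27–13.
A beats each rival — B (27–13), C (31–9), D (31–9), E (27–13), F (25–15) — so A is the Condorcet winner.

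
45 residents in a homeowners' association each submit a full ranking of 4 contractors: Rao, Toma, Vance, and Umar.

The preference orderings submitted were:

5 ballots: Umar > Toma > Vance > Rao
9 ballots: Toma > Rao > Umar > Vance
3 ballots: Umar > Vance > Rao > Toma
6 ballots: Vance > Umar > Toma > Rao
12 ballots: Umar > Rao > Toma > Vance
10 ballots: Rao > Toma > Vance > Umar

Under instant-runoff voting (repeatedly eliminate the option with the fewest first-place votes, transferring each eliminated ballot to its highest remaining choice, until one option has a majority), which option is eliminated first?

Vance

Round 1: Umar 20, Rao 10, Toma 9, Vance 6. Vance has the fewest and is eliminated.
Round 2: Umar 26, Rao 10, Toma 9. Umar has a majority.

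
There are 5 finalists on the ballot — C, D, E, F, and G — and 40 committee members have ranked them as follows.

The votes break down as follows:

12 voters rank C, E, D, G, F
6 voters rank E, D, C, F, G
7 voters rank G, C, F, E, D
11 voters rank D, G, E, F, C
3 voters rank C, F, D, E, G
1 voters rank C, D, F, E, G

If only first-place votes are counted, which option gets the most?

First-place vote totals:
  C: 16
  D: 11
  E: 6
  F: 0
  G: 7
C has the most first-place votes.

C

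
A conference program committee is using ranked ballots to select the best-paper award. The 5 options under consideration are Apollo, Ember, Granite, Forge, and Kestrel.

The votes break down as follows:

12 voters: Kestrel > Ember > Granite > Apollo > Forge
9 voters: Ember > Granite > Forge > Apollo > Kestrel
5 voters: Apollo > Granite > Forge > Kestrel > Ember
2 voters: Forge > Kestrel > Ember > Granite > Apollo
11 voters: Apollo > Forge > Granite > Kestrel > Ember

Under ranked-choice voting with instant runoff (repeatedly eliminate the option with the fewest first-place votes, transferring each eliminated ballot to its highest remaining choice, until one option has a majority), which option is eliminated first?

Round 1: Apollo 16, Kestrel 12, Ember 9, Forge 2, Granite 0. Granite has the fewest and is eliminated.
Round 2: Apollo 16, Kestrel 12, Ember 9, Forge 2. Forge has the fewest and is eliminated.
Round 3: Apollo 16, Kestrel 14, Ember 9. Ember has the fewest and is eliminated.
Round 4: Apollo 25, Kestrel 14. Apollo has a majority.

Granite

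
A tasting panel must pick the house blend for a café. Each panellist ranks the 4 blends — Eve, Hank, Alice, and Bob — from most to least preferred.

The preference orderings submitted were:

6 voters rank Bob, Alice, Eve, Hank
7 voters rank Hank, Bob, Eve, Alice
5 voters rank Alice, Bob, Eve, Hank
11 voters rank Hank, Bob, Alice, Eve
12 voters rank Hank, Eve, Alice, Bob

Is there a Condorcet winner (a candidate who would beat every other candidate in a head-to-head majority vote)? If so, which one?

Hank

Head-to-head results (41 voters total):
Eve vs Hank: Hank wins 30–11.
Eve vs Alice: Alice wins 22–19.
Eve vs Bob: Bob wins 29–12.
Hank vs Alice: Hank wins 30–11.
Hank vs Bob: Hank wins 30–11.
Alice vs Bob: Bob wins 24–17.
Hank beats each rival — Eve (30–11), Alice (30–11), Bob (30–11) — so Hank is the Condorcet winner.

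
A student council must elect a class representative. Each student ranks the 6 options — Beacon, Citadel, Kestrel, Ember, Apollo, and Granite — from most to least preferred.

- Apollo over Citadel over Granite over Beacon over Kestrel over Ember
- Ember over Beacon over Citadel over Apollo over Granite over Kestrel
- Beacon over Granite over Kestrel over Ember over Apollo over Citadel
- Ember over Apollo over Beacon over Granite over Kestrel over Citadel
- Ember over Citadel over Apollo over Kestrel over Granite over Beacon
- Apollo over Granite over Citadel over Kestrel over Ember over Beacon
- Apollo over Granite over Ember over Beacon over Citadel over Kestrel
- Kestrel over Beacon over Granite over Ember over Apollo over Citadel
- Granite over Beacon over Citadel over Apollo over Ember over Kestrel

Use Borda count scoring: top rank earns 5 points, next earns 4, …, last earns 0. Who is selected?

Borda scores:
  Beacon: 2 + 4 + 5 + 3 + 0 + 0 + 2 + 4 + 4 = 24
  Citadel: 4 + 3 + 0 + 0 + 4 + 3 + 1 + 0 + 3 = 18
  Kestrel: 1 + 0 + 3 + 1 + 2 + 2 + 0 + 5 + 0 = 14
  Ember: 0 + 5 + 2 + 5 + 5 + 1 + 3 + 2 + 1 = 24
  Apollo: 5 + 2 + 1 + 4 + 3 + 5 + 5 + 1 + 2 = 28
  Granite: 3 + 1 + 4 + 2 + 1 + 4 + 4 + 3 + 5 = 27
Apollo has the highest total.

Apollo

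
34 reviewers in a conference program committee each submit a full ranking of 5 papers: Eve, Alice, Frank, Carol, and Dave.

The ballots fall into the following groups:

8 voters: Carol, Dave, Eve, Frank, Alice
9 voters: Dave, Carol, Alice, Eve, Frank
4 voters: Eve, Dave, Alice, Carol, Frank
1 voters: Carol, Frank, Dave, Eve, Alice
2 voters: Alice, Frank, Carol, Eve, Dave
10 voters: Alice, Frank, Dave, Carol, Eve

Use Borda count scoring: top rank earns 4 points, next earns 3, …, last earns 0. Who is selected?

Borda scores:
  Eve: 8·2 + 9·1 + 4·4 + 1 + 2·1 + 10·0 = 44
  Alice: 8·0 + 9·2 + 4·2 + 0 + 2·4 + 10·4 = 74
  Frank: 8·1 + 9·0 + 4·0 + 3 + 2·3 + 10·3 = 47
  Carol: 8·4 + 9·3 + 4·1 + 4 + 2·2 + 10·1 = 81
  Dave: 8·3 + 9·4 + 4·3 + 2 + 2·0 + 10·2 = 94
Dave has the highest total.

Dave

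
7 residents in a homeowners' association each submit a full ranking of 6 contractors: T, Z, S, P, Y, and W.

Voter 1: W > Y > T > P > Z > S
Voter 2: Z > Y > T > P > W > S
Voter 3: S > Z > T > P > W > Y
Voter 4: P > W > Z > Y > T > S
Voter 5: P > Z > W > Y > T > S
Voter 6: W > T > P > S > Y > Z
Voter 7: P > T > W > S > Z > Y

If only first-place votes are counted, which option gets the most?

First-place vote totals:
  T: 0
  Z: 1
  S: 1
  P: 3
  Y: 0
  W: 2
P has the most first-place votes.

P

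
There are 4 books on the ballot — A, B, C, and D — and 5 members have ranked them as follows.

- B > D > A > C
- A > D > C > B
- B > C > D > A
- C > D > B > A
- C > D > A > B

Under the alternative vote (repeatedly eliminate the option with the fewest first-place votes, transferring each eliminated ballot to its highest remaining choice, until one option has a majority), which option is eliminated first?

D

Round 1: B 2, C 2, A 1, D 0. D has the fewest and is eliminated.
Round 2: B 2, C 2, A 1. A has the fewest and is eliminated.
Round 3: C 3, B 2. C has a majority.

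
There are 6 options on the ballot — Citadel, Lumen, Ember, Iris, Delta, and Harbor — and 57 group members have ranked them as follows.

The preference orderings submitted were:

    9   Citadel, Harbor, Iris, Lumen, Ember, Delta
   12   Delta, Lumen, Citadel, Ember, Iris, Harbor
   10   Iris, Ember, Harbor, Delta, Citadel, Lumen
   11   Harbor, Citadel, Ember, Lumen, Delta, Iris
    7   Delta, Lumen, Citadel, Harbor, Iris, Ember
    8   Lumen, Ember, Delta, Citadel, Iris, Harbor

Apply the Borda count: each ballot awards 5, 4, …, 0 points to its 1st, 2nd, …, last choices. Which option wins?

Borda scores:
  Citadel: 9·5 + 12·3 + 10·1 + 11·4 + 7·3 + 8·2 = 172
  Lumen: 9·2 + 12·4 + 10·0 + 11·2 + 7·4 + 8·5 = 156
  Ember: 9·1 + 12·2 + 10·4 + 11·3 + 7·0 + 8·4 = 138
  Iris: 9·3 + 12·1 + 10·5 + 11·0 + 7·1 + 8·1 = 104
  Delta: 9·0 + 12·5 + 10·2 + 11·1 + 7·5 + 8·3 = 150
  Harbor: 9·4 + 12·0 + 10·3 + 11·5 + 7·2 + 8·0 = 135
Citadel has the highest total.

Citadel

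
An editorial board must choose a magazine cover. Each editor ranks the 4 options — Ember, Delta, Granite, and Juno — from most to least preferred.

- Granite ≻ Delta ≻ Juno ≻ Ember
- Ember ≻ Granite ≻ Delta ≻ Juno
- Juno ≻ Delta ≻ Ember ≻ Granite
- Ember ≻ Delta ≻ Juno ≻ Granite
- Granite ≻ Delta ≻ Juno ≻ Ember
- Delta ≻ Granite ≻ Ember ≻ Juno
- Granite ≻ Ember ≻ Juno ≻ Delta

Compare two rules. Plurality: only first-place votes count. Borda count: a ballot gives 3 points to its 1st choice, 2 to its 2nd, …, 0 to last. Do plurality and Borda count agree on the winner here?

Yes

Plurality first-place counts: Ember 2, Delta 1, Granite 3, Juno 1 → Granite.
Borda totals: Ember 10, Delta 12, Granite 13, Juno 7 → Granite.
The two rules agree on Granite.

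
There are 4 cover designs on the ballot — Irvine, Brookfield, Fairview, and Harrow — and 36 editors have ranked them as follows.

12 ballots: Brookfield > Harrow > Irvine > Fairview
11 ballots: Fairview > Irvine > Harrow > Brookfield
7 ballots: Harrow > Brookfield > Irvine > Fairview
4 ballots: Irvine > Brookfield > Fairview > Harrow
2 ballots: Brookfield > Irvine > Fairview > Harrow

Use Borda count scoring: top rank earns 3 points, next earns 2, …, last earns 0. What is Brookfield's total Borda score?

64

Borda scores:
  Irvine: 12·1 + 11·2 + 7·1 + 4·3 + 2·2 = 57
  Brookfield: 12·3 + 11·0 + 7·2 + 4·2 + 2·3 = 64
  Fairview: 12·0 + 11·3 + 7·0 + 4·1 + 2·1 = 39
  Harrow: 12·2 + 11·1 + 7·3 + 4·0 + 2·0 = 56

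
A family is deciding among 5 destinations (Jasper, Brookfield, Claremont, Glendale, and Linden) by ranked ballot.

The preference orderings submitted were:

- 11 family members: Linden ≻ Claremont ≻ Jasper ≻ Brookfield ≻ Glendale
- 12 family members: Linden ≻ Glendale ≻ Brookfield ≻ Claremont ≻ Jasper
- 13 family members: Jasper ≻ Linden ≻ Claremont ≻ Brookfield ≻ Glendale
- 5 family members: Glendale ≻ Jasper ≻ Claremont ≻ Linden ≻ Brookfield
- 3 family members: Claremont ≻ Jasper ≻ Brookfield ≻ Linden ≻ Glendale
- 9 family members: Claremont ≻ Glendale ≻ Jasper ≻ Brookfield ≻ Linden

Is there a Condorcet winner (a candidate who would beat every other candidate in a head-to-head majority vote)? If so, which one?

Head-to-head results (53 voters total):
Jasper vs Brookfield: Jasper wins 41–12.
Jasper vs Claremont: Claremont wins 35–18.
Jasper vs Glendale: Jasper wins 27–26.
Jasper vs Linden: Jasper wins 30–23.
Brookfield vs Claremont: Claremont wins 41–12.
Brookfield vs Glendale: Brookfield wins 27–26.
Brookfield vs Linden: Linden wins 41–12.
Claremont vs Glendale: Claremont wins 36–17.
Claremont vs Linden: Linden wins 36–17.
Glendale vs Linden: Linden wins 39–14.
No candidate beats all others: Jasper beats Linden beats Claremont beats Jasper, a majority cycle.

None — there is no Condorcet winner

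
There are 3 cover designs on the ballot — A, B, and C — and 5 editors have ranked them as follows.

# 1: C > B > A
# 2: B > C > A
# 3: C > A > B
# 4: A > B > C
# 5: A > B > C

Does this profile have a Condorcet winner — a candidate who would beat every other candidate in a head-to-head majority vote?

No

Head-to-head results (5 voters total):
A vs B: A wins 3–2.
A vs C: C wins 3–2.
B vs C: B wins 3–2.
No candidate beats all others: A beats B beats C beats A, a majority cycle.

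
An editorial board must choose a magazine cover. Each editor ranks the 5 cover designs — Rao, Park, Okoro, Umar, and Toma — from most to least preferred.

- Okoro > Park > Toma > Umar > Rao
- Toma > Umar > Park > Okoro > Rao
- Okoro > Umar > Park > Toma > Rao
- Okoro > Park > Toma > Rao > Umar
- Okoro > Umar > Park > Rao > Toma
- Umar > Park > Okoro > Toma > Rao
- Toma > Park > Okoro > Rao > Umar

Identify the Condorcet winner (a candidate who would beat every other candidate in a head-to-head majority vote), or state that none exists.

Okoro

Head-to-head results (7 voters total):
Rao vs Park: Park wins 7–0.
Rao vs Okoro: Okoro wins 7–0.
Rao vs Umar: Umar wins 5–2.
Rao vs Toma: Toma wins 6–1.
Park vs Okoro: Okoro wins 4–3.
Park vs Umar: Umar wins 4–3.
Park vs Toma: Park wins 5–2.
Okoro vs Umar: Okoro wins 5–2.
Okoro vs Toma: Okoro wins 5–2.
Umar vs Toma: Toma wins 4–3.
Okoro beats each rival — Rao (7–0), Park (4–3), Umar (5–2), Toma (5–2) — so Okoro is the Condorcet winner.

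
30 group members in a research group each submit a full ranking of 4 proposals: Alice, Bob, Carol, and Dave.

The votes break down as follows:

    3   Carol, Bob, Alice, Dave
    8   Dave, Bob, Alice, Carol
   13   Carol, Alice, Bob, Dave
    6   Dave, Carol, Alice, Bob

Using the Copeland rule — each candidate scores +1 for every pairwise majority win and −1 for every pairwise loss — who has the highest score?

Pairwise results:
  Alice vs Bob: Alice wins 19–11.
  Alice vs Carol: Carol wins 22–8.
  Alice vs Dave: Alice wins 16–14.
  Bob vs Carol: Carol wins 22–8.
  Bob vs Dave: Bob wins 16–14.
  Carol vs Dave: Carol wins 16–14.
Copeland scores (wins − losses):
  Alice: 2 − 1 = 1
  Bob: 1 − 2 = -1
  Carol: 3 − 0 = 3
  Dave: 0 − 3 = -3
Carol has the best Copeland score.

Carol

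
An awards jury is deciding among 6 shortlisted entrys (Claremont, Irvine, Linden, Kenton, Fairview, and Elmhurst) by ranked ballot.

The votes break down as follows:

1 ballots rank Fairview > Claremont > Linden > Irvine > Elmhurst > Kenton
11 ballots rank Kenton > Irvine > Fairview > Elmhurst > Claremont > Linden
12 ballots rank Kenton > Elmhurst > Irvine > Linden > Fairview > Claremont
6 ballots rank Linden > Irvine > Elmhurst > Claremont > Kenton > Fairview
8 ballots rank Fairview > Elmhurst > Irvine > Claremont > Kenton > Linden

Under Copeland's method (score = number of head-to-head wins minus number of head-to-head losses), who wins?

Pairwise results:
  Claremont vs Irvine: Irvine wins 37–1.
  Claremont vs Linden: Claremont wins 20–18.
  Claremont vs Kenton: Kenton wins 23–15.
  Claremont vs Fairview: Fairview wins 32–6.
  Claremont vs Elmhurst: Elmhurst wins 37–1.
  Irvine vs Linden: Irvine wins 31–7.
  Irvine vs Kenton: Kenton wins 23–15.
  Irvine vs Fairview: Irvine wins 29–9.
  Irvine vs Elmhurst: Elmhurst wins 20–18.
  Linden vs Kenton: Kenton wins 31–7.
  Linden vs Fairview: Fairview wins 20–18.
  Linden vs Elmhurst: Elmhurst wins 31–7.
  Kenton vs Fairview: Kenton wins 29–9.
  Kenton vs Elmhurst: Kenton wins 23–15.
  Fairview vs Elmhurst: Fairview wins 20–18.
Copeland scores (wins − losses):
  Claremont: 1 − 4 = -3
  Irvine: 3 − 2 = 1
  Linden: 0 − 5 = -5
  Kenton: 5 − 0 = 5
  Fairview: 3 − 2 = 1
  Elmhurst: 3 − 2 = 1
Kenton has the best Copeland score.

Kenton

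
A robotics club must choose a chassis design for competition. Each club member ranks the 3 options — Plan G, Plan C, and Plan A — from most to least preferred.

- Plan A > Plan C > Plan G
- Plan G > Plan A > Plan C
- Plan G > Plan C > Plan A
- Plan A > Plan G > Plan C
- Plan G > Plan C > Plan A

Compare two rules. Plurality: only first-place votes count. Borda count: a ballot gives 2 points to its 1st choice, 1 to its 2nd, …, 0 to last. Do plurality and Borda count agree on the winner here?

Yes

Plurality first-place counts: Plan G 3, Plan C 0, Plan A 2 → Plan G.
Borda totals: Plan G 7, Plan C 3, Plan A 5 → Plan G.
The two rules agree on Plan G.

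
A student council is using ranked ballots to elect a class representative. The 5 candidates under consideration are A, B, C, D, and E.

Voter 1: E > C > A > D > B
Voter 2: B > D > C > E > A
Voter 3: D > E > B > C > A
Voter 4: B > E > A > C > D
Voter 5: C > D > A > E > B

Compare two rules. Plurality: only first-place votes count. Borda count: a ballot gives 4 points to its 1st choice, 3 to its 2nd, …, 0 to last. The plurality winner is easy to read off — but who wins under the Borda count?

Plurality first-place counts: A 0, B 2, C 1, D 1, E 1 → B.
Borda totals: A 6, B 10, C 11, D 11, E 12 → E.

E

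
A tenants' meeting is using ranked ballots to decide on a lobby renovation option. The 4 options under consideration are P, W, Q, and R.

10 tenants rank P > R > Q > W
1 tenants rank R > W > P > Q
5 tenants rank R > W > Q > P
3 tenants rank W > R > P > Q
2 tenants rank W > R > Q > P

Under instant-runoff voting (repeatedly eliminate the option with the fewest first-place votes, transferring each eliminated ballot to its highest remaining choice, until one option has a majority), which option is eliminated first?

Q

Round 1: P 10, R 6, W 5, Q 0. Q has the fewest and is eliminated.
Round 2: P 10, R 6, W 5. W has the fewest and is eliminated.
Round 3: R 11, P 10. R has a majority.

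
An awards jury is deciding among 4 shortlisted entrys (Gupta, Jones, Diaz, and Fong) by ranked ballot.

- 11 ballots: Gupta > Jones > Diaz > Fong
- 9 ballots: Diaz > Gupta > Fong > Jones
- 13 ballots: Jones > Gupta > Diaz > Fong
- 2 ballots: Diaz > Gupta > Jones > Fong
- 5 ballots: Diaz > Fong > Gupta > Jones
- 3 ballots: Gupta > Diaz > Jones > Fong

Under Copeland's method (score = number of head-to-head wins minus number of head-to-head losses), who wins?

Gupta

Pairwise results:
  Gupta vs Jones: Gupta wins 30–13.
  Gupta vs Diaz: Gupta wins 27–16.
  Gupta vs Fong: Gupta wins 38–5.
  Jones vs Diaz: Jones wins 24–19.
  Jones vs Fong: Jones wins 29–14.
  Diaz vs Fong: Diaz wins 43–0.
Copeland scores (wins − losses):
  Gupta: 3 − 0 = 3
  Jones: 2 − 1 = 1
  Diaz: 1 − 2 = -1
  Fong: 0 − 3 = -3
Gupta has the best Copeland score.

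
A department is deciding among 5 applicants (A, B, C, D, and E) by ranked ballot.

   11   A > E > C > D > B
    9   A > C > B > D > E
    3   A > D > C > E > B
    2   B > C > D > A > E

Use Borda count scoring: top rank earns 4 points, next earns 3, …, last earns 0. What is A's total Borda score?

94

Borda scores:
  A: 11·4 + 9·4 + 3·4 + 2·1 = 94
  B: 11·0 + 9·2 + 3·0 + 2·4 = 26
  C: 11·2 + 9·3 + 3·2 + 2·3 = 61
  D: 11·1 + 9·1 + 3·3 + 2·2 = 33
  E: 11·3 + 9·0 + 3·1 + 2·0 = 36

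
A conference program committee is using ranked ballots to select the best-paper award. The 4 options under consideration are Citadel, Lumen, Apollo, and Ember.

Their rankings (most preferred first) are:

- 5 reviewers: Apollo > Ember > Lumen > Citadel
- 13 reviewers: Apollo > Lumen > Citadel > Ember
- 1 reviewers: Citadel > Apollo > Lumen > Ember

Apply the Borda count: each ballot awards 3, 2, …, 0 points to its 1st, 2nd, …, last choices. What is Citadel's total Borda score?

16

Borda scores:
  Citadel: 5·0 + 13·1 + 3 = 16
  Lumen: 5·1 + 13·2 + 1 = 32
  Apollo: 5·3 + 13·3 + 2 = 56
  Ember: 5·2 + 13·0 + 0 = 10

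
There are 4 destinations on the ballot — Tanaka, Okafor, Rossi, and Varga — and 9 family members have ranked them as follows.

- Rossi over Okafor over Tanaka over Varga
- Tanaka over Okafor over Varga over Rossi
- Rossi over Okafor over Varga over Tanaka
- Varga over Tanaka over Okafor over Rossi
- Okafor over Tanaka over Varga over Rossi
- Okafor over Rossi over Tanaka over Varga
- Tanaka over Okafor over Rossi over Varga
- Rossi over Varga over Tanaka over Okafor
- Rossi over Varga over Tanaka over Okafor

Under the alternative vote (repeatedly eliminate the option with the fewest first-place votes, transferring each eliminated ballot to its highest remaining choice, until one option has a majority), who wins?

Rossi

Round 1: Rossi 4, Tanaka 2, Okafor 2, Varga 1. Varga has the fewest and is eliminated.
Round 2: Rossi 4, Tanaka 3, Okafor 2. Okafor has the fewest and is eliminated.
Round 3: Rossi 5, Tanaka 4. Rossi has a majority.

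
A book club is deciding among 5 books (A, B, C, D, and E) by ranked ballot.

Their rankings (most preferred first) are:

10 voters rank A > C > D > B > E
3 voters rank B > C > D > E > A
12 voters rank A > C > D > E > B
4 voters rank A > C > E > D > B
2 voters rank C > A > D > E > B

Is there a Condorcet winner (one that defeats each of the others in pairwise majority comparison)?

Yes

Head-to-head results (31 voters total):
A vs B: A wins 28–3.
A vs C: A wins 26–5.
A vs D: A wins 28–3.
A vs E: A wins 28–3.
B vs C: C wins 28–3.
B vs D: D wins 28–3.
B vs E: E wins 18–13.
C vs D: C wins 31–0.
C vs E: C wins 31–0.
D vs E: D wins 27–4.
A beats each rival — B (28–3), C (26–5), D (28–3), E (28–3) — so A is the Condorcet winner.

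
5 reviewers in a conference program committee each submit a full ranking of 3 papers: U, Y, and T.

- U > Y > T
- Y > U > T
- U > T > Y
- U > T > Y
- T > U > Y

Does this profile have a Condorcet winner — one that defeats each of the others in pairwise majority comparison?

Yes

Head-to-head results (5 voters total):
U vs Y: U wins 4–1.
U vs T: U wins 4–1.
Y vs T: T wins 3–2.
U beats each rival — Y (4–1), T (4–1) — so U is the Condorcet winner.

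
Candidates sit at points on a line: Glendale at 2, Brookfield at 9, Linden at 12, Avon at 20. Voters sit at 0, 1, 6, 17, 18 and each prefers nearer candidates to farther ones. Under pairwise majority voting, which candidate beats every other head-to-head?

Brookfield

With single-peaked preferences on a line, the Condorcet winner is the candidate closest to the median voter.
The median voter (position 6) is closest to Brookfield at 9.
Check: Brookfield vs Linden — voters closer to Brookfield: 3 of 5.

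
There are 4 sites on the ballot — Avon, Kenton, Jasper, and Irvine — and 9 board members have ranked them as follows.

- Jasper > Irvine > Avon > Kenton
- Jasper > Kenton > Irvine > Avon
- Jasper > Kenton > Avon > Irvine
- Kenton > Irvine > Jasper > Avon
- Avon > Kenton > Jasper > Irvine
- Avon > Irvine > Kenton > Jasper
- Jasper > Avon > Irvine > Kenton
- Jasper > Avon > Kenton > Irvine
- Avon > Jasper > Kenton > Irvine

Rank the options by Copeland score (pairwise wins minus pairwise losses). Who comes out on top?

Jasper

Pairwise results:
  Avon vs Kenton: Avon wins 6–3.
  Avon vs Jasper: Jasper wins 6–3.
  Avon vs Irvine: Avon wins 6–3.
  Kenton vs Jasper: Jasper wins 6–3.
  Kenton vs Irvine: Kenton wins 6–3.
  Jasper vs Irvine: Jasper wins 7–2.
Copeland scores (wins − losses):
  Avon: 2 − 1 = 1
  Kenton: 1 − 2 = -1
  Jasper: 3 − 0 = 3
  Irvine: 0 − 3 = -3
Jasper has the best Copeland score.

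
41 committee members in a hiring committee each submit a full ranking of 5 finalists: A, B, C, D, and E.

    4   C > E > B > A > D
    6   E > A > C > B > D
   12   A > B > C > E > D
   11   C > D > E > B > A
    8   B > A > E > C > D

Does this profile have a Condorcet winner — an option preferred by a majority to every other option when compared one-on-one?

Head-to-head results (41 voters total):
A vs B: B wins 23–18.
A vs C: A wins 26–15.
A vs D: A wins 30–11.
A vs E: E wins 21–20.
B vs C: C wins 21–20.
B vs D: B wins 30–11.
B vs E: E wins 21–20.
C vs D: C wins 41–0.
C vs E: C wins 27–14.
D vs E: E wins 30–11.
No candidate beats all others: A beats C beats B beats A, a majority cycle.

No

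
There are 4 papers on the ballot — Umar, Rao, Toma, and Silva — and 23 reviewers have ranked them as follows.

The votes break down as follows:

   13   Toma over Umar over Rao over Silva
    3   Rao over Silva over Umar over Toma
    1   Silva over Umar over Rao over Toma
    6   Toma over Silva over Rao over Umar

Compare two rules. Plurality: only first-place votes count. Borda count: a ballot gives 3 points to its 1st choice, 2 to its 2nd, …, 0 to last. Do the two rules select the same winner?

Yes

Plurality first-place counts: Umar 0, Rao 3, Toma 19, Silva 1 → Toma.
Borda totals: Umar 31, Rao 29, Toma 57, Silva 21 → Toma.
The two rules agree on Toma.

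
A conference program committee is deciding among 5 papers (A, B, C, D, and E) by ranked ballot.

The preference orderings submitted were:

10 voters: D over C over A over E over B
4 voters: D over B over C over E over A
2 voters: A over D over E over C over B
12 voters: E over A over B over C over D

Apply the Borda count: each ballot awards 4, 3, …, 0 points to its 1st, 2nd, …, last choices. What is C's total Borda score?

52

Borda scores:
  A: 10·2 + 4·0 + 2·4 + 12·3 = 64
  B: 10·0 + 4·3 + 2·0 + 12·2 = 36
  C: 10·3 + 4·2 + 2·1 + 12·1 = 52
  D: 10·4 + 4·4 + 2·3 + 12·0 = 62
  E: 10·1 + 4·1 + 2·2 + 12·4 = 66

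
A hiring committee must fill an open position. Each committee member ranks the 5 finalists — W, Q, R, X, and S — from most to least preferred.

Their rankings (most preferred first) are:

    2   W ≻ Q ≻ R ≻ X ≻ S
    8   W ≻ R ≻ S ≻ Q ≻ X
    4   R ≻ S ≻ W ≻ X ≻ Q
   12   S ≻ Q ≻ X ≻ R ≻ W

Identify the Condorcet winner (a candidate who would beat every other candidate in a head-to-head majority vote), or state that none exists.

Head-to-head results (26 voters total):
W vs Q: W wins 14–12.
W vs R: R wins 16–10.
W vs X: W wins 14–12.
W vs S: S wins 16–10.
Q vs R: Q wins 14–12.
Q vs X: Q wins 22–4.
Q vs S: S wins 24–2.
R vs X: R wins 14–12.
R vs S: R wins 14–12.
X vs S: S wins 24–2.
No candidate beats all others: W beats Q beats R beats W, a majority cycle.

There is no Condorcet winner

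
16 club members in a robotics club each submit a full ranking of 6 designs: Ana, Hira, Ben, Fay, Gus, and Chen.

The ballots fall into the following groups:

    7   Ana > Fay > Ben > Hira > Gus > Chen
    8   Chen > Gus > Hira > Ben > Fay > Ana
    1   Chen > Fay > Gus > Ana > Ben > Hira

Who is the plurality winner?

First-place vote totals:
  Ana: 7
  Hira: 0
  Ben: 0
  Fay: 0
  Gus: 0
  Chen: 9
Chen has the most first-place votes.

Chen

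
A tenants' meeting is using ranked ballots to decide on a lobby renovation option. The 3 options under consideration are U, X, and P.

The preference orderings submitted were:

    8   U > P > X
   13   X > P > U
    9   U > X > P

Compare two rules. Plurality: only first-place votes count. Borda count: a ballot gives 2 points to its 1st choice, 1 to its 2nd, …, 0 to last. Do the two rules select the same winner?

No

Plurality first-place counts: U 17, X 13, P 0 → U.
Borda totals: U 34, X 35, P 21 → X.
The two rules disagree: plurality picks U, Borda picks X.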